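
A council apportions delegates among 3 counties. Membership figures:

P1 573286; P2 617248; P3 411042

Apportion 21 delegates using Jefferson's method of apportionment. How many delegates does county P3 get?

5

Standard divisor 1601576/21 ≈ 76265.524; standard quotas: P1 7.517, P2 8.093, P3 5.390.
Rounding down gives 7, 8, 5 = 20 seats, so the divisor must be adjusted.
With modified divisor 70100: modified quotas P1 8.178, P2 8.805, P3 5.864.
Rounding down: P1 8, P2 8, P3 5 (total 21).
P3 receives 5.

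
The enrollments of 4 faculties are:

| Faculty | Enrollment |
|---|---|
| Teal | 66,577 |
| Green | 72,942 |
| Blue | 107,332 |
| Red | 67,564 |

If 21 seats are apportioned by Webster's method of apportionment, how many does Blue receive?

Standard divisor 314415/21 ≈ 14972.143; standard quotas: Teal 4.447, Green 4.872, Blue 7.169, Red 4.513.
Rounding to the nearest integer gives Teal 4, Green 5, Blue 7, Red 5 — total 21, matching the house size, so no adjustment is needed.
Blue receives 7.

7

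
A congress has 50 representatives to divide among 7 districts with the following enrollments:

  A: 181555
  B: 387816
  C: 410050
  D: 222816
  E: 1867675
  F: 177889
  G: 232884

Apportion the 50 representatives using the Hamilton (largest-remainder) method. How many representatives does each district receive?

Standard divisor: 3480685 ÷ 50 ≈ 69613.7.
Standard quotas: A 2.6080, B 5.5710, C 5.8904, D 3.2007, E 26.8291, F 2.5554, G 3.3454.
Lower quotas: A 2, B 5, C 5, D 3, E 26, F 2, G 3 (sum 46, leaving 4 seats).
Remainders in descending order: C 0.8904, E 0.8291, A 0.6080, B 0.5710, F 0.5554, G 0.3454, D 0.2007.
The surplus seats go to C, E, A, B.

A 3, B 6, C 6, D 3, E 27, F 2, G 3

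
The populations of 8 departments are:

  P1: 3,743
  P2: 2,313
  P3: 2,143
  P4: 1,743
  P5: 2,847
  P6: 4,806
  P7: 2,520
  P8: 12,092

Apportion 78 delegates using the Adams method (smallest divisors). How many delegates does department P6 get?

Standard divisor 32207/78 ≈ 412.91; standard quotas: P1 9.065, P2 5.602, P3 5.190, P4 4.221, P5 6.895, P6 11.639, P7 6.103, P8 29.285.
Rounding up gives 10, 6, 6, 5, 7, 12, 7, 30 = 83 seats, so the divisor must be adjusted.
With modified divisor 433.02: modified quotas P1 8.644, P2 5.342, P3 4.949, P4 4.025, P5 6.575, P6 11.099, P7 5.820, P8 27.925.
Rounding up: P1 9, P2 6, P3 5, P4 5, P5 7, P6 12, P7 6, P8 28 (total 78).
P6 receives 12.

12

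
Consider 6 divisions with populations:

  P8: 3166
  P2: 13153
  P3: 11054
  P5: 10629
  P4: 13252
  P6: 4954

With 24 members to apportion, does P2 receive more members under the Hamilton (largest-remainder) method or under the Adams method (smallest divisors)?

Hamilton: P8 1, P2 6, P3 5, P5 4, P4 6, P6 2.
Adams: P8 2, P2 5, P3 5, P5 5, P4 5, P6 2.
P2 gets 6 under Hamilton and 5 under Adams.

Hamilton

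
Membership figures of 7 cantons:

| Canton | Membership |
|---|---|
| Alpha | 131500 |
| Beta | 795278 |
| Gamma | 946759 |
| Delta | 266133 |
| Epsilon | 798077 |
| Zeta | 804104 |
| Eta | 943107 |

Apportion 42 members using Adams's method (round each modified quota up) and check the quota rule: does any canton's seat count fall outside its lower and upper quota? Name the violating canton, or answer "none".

none

Standard quotas: Alpha 1.179, Beta 7.130, Gamma 8.488, Delta 2.386, Epsilon 7.155, Zeta 7.209, Eta 8.455.
Adams allocation: Alpha 2, Beta 7, Gamma 8, Delta 3, Epsilon 7, Zeta 7, Eta 8.
Every allocation lies between the lower and upper quota.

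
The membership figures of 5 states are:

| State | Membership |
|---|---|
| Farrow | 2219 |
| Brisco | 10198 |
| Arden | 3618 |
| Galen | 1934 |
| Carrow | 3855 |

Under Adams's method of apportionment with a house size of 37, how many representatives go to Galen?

Standard divisor 21824/37 ≈ 589.838; standard quotas: Farrow 3.762, Brisco 17.289, Arden 6.134, Galen 3.279, Carrow 6.536.
Rounding up gives 4, 18, 7, 4, 7 = 40 seats, so the divisor must be adjusted.
With modified divisor 640: modified quotas Farrow 3.467, Brisco 15.934, Arden 5.653, Galen 3.022, Carrow 6.023.
Rounding up: Farrow 4, Brisco 16, Arden 6, Galen 4, Carrow 7 (total 37).
Galen receives 4.

4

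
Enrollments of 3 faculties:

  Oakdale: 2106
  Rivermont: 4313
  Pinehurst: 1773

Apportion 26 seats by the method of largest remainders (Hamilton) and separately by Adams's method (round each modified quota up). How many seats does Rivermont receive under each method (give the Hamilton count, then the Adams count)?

14 and 13

Hamilton: Oakdale 7, Rivermont 14, Pinehurst 5.
Adams: Oakdale 7, Rivermont 13, Pinehurst 6.
Rivermont gets 14 under Hamilton and 13 under Adams.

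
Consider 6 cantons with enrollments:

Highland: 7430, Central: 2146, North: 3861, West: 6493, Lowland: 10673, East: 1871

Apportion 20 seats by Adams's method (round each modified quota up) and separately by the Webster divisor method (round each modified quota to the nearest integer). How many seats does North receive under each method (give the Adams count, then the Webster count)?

3 and 2

Adams: Highland 4, Central 2, North 3, West 4, Lowland 6, East 1.
Webster: Highland 5, Central 1, North 2, West 4, Lowland 7, East 1.
North gets 3 under Adams and 2 under Webster.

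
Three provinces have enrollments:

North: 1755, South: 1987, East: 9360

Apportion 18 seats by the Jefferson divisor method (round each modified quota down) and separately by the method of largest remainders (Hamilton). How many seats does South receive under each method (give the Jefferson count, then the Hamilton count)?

Jefferson: North 2, South 2, East 14.
Hamilton: North 2, South 3, East 13.
South gets 2 under Jefferson and 3 under Hamilton.

2 and 3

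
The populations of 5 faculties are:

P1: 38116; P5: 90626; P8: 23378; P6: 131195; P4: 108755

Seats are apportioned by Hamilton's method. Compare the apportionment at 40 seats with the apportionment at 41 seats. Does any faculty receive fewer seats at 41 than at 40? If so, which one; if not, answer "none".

P8

At 40 seats: P1 4, P5 9, P8 3, P6 13, P4 11.
At 41 seats: P1 4, P5 10, P8 2, P6 14, P4 11.
P8 drops from 3 to 2.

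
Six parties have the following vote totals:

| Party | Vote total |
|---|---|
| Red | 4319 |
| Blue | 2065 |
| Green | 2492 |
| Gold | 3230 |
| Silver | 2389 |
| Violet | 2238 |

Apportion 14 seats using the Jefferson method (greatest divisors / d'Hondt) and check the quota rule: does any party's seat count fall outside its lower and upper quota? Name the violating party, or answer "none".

Standard quotas: Red 3.614, Blue 1.728, Green 2.085, Gold 2.702, Silver 1.999, Violet 1.872.
Jefferson allocation: Red 4, Blue 1, Green 2, Gold 3, Silver 2, Violet 2.
Every allocation lies between the lower and upper quota.

none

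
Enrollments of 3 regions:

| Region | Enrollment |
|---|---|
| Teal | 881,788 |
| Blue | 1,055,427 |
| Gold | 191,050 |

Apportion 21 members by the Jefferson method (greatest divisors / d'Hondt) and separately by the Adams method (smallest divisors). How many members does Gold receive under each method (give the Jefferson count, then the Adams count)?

Jefferson: Teal 9, Blue 11, Gold 1.
Adams: Teal 9, Blue 10, Gold 2.
Gold gets 1 under Jefferson and 2 under Adams.

1 and 2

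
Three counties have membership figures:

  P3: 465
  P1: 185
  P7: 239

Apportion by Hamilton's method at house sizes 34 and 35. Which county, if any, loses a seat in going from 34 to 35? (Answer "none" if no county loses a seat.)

At 34 seats: P3 18, P1 7, P7 9.
At 35 seats: P3 18, P1 7, P7 10.
No county's allocation decreased.

none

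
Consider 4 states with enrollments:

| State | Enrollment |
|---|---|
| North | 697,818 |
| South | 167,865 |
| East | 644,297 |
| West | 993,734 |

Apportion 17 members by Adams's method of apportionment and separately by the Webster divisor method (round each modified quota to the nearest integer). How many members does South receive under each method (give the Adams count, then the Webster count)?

2 and 1

Adams: North 5, South 2, East 4, West 6.
Webster: North 5, South 1, East 4, West 7.
South gets 2 under Adams and 1 under Webster.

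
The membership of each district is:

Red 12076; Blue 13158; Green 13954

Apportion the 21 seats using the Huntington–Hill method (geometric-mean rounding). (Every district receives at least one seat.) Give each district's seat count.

Red 6, Blue 7, Green 8

With divisor 1864: modified quotas Red 6.479, Blue 7.059, Green 7.486.
Geometric-mean thresholds: Red √(6·7)=6.481, Blue √(7·8)=7.483, Green √(7·8)=7.483.
Each quota rounded against its threshold gives Red 6, Blue 7, Green 8 (total 21).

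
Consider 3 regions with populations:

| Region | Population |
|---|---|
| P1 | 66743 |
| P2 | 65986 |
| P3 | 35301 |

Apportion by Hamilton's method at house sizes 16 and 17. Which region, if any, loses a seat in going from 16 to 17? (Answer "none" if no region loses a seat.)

At 16 seats: P1 6, P2 6, P3 4.
At 17 seats: P1 7, P2 7, P3 3.
P3 drops from 4 to 3.

P3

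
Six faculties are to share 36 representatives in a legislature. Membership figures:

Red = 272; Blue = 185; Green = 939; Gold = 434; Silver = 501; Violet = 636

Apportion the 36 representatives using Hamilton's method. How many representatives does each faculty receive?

Red=3; Blue=2; Green=12; Gold=5; Silver=6; Violet=8

Standard divisor: 2967 ÷ 36 ≈ 82.417.
Standard quotas: Red 3.300, Blue 2.245, Green 11.393, Gold 5.266, Silver 6.079, Violet 7.717.
Lower quotas: Red 3, Blue 2, Green 11, Gold 5, Silver 6, Violet 7 (sum 34, leaving 2 seats).
Remainders in descending order: Violet 0.717, Green 0.393, Red 0.300, Gold 0.266, Blue 0.245, Silver 0.079.
Largest remainders: Violet, Green receive the extra seats.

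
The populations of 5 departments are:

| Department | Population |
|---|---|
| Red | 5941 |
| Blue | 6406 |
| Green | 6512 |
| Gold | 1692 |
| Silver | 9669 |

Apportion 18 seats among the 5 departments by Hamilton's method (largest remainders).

Red 3, Blue 4, Green 4, Gold 1, Silver 6

Standard divisor: 30220 ÷ 18 ≈ 1678.889.
Standard quotas: Red 3.5386, Blue 3.8156, Green 3.8788, Gold 1.0078, Silver 5.7592.
Lower quotas: Red 3, Blue 3, Green 3, Gold 1, Silver 5 (sum 15, leaving 3 seats).
Remainders in descending order: Green 0.8788, Blue 0.8156, Silver 0.7592, Red 0.5386, Gold 0.0078.
The surplus seats go to Green, Blue, Silver.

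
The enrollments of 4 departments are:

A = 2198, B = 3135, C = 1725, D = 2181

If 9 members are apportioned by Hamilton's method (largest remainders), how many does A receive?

The standard divisor is 9239/9 ≈ 1026.556.
Standard quotas: A 2.141, B 3.054, C 1.680, D 2.125.
Lower quotas: A 2, B 3, C 1, D 2 (sum 8, leaving 1 seat).
Remainders in descending order: C 0.680, A 0.141, D 0.125, B 0.054.
The surplus seat goes to C.
A receives 2.

2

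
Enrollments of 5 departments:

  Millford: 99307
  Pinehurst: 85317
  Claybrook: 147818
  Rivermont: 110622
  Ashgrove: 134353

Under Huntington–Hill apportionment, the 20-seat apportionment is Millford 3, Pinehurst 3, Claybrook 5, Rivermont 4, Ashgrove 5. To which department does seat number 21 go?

Priority for the next seat is population ÷ (√(s·(s+1))).
Priorities: Millford 28667.462, Pinehurst 24628.896, Claybrook 26987.751, Rivermont 24735.831, Ashgrove 24529.390.
Highest priority: Millford.

Millford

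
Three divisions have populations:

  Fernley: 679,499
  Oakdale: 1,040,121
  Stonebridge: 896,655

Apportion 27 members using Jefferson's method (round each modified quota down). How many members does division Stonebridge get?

Standard divisor 2616275/27 ≈ 96899.074; standard quotas: Fernley 7.012, Oakdale 10.734, Stonebridge 9.253.
Rounding down gives 7, 10, 9 = 26 seats, so the divisor must be adjusted.
With modified divisor 92100: modified quotas Fernley 7.378, Oakdale 11.293, Stonebridge 9.736.
Rounding down: Fernley 7, Oakdale 11, Stonebridge 9 (total 27).
Stonebridge receives 9.

9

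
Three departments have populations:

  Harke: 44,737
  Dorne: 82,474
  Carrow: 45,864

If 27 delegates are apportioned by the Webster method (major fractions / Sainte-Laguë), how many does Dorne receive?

Standard divisor 173075/27 ≈ 6410.185; standard quotas: Harke 6.979, Dorne 12.866, Carrow 7.155.
Rounding to the nearest integer gives Harke 7, Dorne 13, Carrow 7 — total 27, matching the house size, so no adjustment is needed.
Dorne receives 13.

13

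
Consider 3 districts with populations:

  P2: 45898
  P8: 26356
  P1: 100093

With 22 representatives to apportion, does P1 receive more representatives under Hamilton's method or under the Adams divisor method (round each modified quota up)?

Hamilton

Hamilton: P2 6, P8 3, P1 13.
Adams: P2 6, P8 4, P1 12.
P1 gets 13 under Hamilton and 12 under Adams.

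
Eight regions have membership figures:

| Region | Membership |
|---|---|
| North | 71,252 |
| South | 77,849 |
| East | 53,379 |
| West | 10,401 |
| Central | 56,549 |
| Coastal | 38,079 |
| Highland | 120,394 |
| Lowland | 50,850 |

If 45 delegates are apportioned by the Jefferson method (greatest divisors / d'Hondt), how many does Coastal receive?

Standard divisor 478753/45 ≈ 10638.956; standard quotas: North 6.697, South 7.317, East 5.017, West 0.978, Central 5.315, Coastal 3.579, Highland 11.316, Lowland 4.780.
Rounding down gives 6, 7, 5, 0, 5, 3, 11, 4 = 41 seats, so the divisor must be adjusted.
With modified divisor 9900: modified quotas North 7.197, South 7.864, East 5.392, West 1.051, Central 5.712, Coastal 3.846, Highland 12.161, Lowland 5.136.
Rounding down: North 7, South 7, East 5, West 1, Central 5, Coastal 3, Highland 12, Lowland 5 (total 45).
Coastal receives 3.

3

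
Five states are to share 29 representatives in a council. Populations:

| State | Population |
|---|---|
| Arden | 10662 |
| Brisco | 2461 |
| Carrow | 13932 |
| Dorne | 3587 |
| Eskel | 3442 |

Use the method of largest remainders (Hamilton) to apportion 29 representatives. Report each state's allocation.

Standard divisor: 34084 ÷ 29 ≈ 1175.31.
Standard quotas: Arden 9.0716, Brisco 2.0939, Carrow 11.8539, Dorne 3.0520, Eskel 2.9286.
Lower quotas: Arden 9, Brisco 2, Carrow 11, Dorne 3, Eskel 2 (sum 27, leaving 2 seats).
Remainders in descending order: Eskel 0.9286, Carrow 0.8539, Brisco 0.0939, Arden 0.0716, Dorne 0.0520.
Largest remainders: Eskel, Carrow receive the extra seats.

Arden 9, Brisco 2, Carrow 12, Dorne 3, Eskel 3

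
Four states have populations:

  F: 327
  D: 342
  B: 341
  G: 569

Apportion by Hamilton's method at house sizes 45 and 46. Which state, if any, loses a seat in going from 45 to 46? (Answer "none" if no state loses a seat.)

At 45 seats: F 9, D 10, B 10, G 16.
At 46 seats: F 9, D 10, B 10, G 17.
No state's allocation decreased.

none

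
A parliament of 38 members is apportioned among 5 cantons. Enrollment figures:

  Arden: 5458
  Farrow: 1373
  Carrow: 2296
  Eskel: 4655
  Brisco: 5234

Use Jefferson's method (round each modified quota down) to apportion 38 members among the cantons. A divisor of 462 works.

With modified divisor 462: modified quotas Arden 11.814, Farrow 2.972, Carrow 4.970, Eskel 10.076, Brisco 11.329.
Rounding down: Arden 11, Farrow 2, Carrow 4, Eskel 10, Brisco 11 (total 38).

Arden 11, Farrow 2, Carrow 4, Eskel 10, Brisco 11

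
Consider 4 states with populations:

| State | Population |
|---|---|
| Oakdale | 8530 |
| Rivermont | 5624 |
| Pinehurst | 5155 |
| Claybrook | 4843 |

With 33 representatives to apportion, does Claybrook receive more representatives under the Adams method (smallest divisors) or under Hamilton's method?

Adams: Oakdale 11, Rivermont 8, Pinehurst 7, Claybrook 7.
Hamilton: Oakdale 12, Rivermont 8, Pinehurst 7, Claybrook 6.
Claybrook gets 7 under Adams and 6 under Hamilton.

Adams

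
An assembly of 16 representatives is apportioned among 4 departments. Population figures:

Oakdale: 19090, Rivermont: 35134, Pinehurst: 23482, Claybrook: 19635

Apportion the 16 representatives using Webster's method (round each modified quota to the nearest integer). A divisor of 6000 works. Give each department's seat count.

Oakdale: 3, Rivermont: 6, Pinehurst: 4, Claybrook: 3

With modified divisor 6000: modified quotas Oakdale 3.182, Rivermont 5.856, Pinehurst 3.914, Claybrook 3.272.
Rounding to the nearest integer: Oakdale 3, Rivermont 6, Pinehurst 4, Claybrook 3 (total 16).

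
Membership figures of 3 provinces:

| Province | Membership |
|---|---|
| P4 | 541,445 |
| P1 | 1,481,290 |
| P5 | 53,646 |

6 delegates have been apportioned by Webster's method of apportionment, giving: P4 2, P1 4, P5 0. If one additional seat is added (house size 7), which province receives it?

P1

Priority for the next seat is population ÷ (current seats + 0.5).
Priorities: P4 216578.000, P1 329175.556, P5 107292.000.
Highest priority: P1.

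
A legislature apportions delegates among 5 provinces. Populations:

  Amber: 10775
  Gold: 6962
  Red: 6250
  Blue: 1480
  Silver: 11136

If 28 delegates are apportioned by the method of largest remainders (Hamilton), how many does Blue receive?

The standard divisor is 36603/28 ≈ 1307.25.
Standard quotas: Amber 8.2425, Gold 5.3257, Red 4.7810, Blue 1.1321, Silver 8.5186.
Lower quotas: Amber 8, Gold 5, Red 4, Blue 1, Silver 8 (sum 26, leaving 2 seats).
Remainders in descending order: Red 0.7810, Silver 0.5186, Gold 0.3257, Amber 0.2425, Blue 0.1321.
Largest remainders: Red, Silver receive the extra seats.
Blue receives 1.

1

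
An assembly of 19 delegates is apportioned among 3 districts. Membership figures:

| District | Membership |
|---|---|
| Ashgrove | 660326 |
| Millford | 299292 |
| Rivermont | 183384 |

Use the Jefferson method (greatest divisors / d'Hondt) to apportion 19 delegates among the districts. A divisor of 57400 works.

With modified divisor 57400: modified quotas Ashgrove 11.504, Millford 5.214, Rivermont 3.195.
Rounding down: Ashgrove 11, Millford 5, Rivermont 3 (total 19).

Ashgrove: 11, Millford: 5, Rivermont: 3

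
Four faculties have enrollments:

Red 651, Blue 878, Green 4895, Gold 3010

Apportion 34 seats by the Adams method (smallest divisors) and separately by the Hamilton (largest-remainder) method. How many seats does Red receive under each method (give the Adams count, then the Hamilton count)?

3 and 2

Adams: Red 3, Blue 3, Green 17, Gold 11.
Hamilton: Red 2, Blue 3, Green 18, Gold 11.
Red gets 3 under Adams and 2 under Hamilton.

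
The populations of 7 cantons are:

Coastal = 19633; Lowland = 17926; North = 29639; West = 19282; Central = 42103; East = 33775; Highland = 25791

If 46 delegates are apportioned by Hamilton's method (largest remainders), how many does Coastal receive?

The standard divisor is 188149/46 ≈ 4090.196.
Standard quotas: Coastal 4.8000, Lowland 4.3827, North 7.2464, West 4.7142, Central 10.2936, East 8.2576, Highland 6.3056.
Lower quotas: Coastal 4, Lowland 4, North 7, West 4, Central 10, East 8, Highland 6 (sum 43, leaving 3 seats).
Remainders in descending order: Coastal 0.8000, West 0.7142, Lowland 0.3827, Highland 0.3056, Central 0.2936, East 0.2576, North 0.2464.
The surplus seats go to Coastal, West, Lowland.
Coastal receives 5.

5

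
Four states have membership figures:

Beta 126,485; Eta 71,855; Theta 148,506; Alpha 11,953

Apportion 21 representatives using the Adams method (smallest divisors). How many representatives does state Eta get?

Standard divisor 358799/21 ≈ 17085.667; standard quotas: Beta 7.403, Eta 4.206, Theta 8.692, Alpha 0.700.
Rounding up gives 8, 5, 9, 1 = 23 seats, so the divisor must be adjusted.
With modified divisor 18300: modified quotas Beta 6.912, Eta 3.927, Theta 8.115, Alpha 0.653.
Rounding up: Beta 7, Eta 4, Theta 9, Alpha 1 (total 21).
Eta receives 4.

4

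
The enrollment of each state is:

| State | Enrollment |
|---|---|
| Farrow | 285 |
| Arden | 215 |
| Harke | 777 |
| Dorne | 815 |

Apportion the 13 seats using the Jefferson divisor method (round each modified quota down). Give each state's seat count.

Standard divisor 2092/13 ≈ 160.923; standard quotas: Farrow 1.771, Arden 1.336, Harke 4.828, Dorne 5.065.
Rounding down gives 1, 1, 4, 5 = 11 seats, so the divisor must be adjusted.
With modified divisor 140: modified quotas Farrow 2.036, Arden 1.536, Harke 5.550, Dorne 5.821.
Rounding down: Farrow 2, Arden 1, Harke 5, Dorne 5 (total 13).

Farrow: 2; Arden: 1; Harke: 5; Dorne: 5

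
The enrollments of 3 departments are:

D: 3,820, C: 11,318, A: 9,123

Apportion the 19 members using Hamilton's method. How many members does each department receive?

Total 24261; standard divisor 24261/19 ≈ 1276.895.
Standard quotas: D 2.9916, C 8.8637, A 7.1447.
Lower quotas: D 2, C 8, A 7 (sum 17, leaving 2 seats).
Remainders in descending order: D 0.9916, C 0.8637, A 0.1447.
The surplus seats go to D, C.

D: 3; C: 9; A: 7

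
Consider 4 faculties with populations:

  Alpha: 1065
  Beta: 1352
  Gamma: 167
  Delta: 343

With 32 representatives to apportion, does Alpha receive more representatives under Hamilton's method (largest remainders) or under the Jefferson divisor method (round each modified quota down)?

Hamilton: Alpha 11, Beta 15, Gamma 2, Delta 4.
Jefferson: Alpha 12, Beta 15, Gamma 1, Delta 4.
Alpha gets 11 under Hamilton and 12 under Jefferson.

Jefferson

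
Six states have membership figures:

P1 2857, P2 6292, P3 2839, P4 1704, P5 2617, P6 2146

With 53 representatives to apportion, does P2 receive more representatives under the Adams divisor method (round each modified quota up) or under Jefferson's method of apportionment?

Adams: P1 8, P2 18, P3 8, P4 5, P5 8, P6 6.
Jefferson: P1 8, P2 19, P3 8, P4 5, P5 7, P6 6.
P2 gets 18 under Adams and 19 under Jefferson.

Jefferson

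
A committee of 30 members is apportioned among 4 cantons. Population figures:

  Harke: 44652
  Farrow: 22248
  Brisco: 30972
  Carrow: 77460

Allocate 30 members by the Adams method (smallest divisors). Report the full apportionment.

Standard divisor 175332/30 ≈ 5844.4; standard quotas: Harke 7.640, Farrow 3.807, Brisco 5.299, Carrow 13.254.
Rounding up gives 8, 4, 6, 14 = 32 seats, so the divisor must be adjusted.
With modified divisor 6300: modified quotas Harke 7.088, Farrow 3.531, Brisco 4.916, Carrow 12.295.
Rounding up: Harke 8, Farrow 4, Brisco 5, Carrow 13 (total 30).

Harke=8; Farrow=4; Brisco=5; Carrow=13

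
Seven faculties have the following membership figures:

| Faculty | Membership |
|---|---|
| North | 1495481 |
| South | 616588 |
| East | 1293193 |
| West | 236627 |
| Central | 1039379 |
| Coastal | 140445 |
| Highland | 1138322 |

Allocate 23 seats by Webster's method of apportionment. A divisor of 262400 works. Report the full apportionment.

North 6; South 2; East 5; West 1; Central 4; Coastal 1; Highland 4

With modified divisor 262400: modified quotas North 5.699, South 2.350, East 4.928, West 0.902, Central 3.961, Coastal 0.535, Highland 4.338.
Rounding to the nearest integer: North 6, South 2, East 5, West 1, Central 4, Coastal 1, Highland 4 (total 23).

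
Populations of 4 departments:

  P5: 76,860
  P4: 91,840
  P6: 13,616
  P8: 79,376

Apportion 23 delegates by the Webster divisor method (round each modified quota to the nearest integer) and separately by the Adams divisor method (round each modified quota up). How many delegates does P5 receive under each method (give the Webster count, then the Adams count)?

Webster: P5 7, P4 8, P6 1, P8 7.
Adams: P5 6, P4 8, P6 2, P8 7.
P5 gets 7 under Webster and 6 under Adams.

7 and 6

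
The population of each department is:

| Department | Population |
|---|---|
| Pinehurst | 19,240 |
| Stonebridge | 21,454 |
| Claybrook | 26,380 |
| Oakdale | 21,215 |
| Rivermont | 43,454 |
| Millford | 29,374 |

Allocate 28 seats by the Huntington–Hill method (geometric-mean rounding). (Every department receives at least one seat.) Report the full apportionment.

Pinehurst 3, Stonebridge 4, Claybrook 5, Oakdale 4, Rivermont 7, Millford 5

With divisor 5853: modified quotas Pinehurst 3.287, Stonebridge 3.665, Claybrook 4.507, Oakdale 3.625, Rivermont 7.424, Millford 5.019.
Geometric-mean thresholds: Pinehurst √(3·4)=3.464, Stonebridge √(3·4)=3.464, Claybrook √(4·5)=4.472, Oakdale √(3·4)=3.464, Rivermont √(7·8)=7.483, Millford √(5·6)=5.477.
Each quota rounded against its threshold gives Pinehurst 3, Stonebridge 4, Claybrook 5, Oakdale 4, Rivermont 7, Millford 5 (total 28).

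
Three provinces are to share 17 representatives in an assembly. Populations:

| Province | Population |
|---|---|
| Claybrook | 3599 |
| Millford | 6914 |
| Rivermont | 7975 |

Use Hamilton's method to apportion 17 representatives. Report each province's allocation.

Standard divisor: 18488 ÷ 17 ≈ 1087.529.
Standard quotas: Claybrook 3.3093, Millford 6.3575, Rivermont 7.3331.
Lower quotas: Claybrook 3, Millford 6, Rivermont 7 (sum 16, leaving 1 seat).
Remainders in descending order: Millford 0.3575, Rivermont 0.3331, Claybrook 0.3093.
Largest remainder: Millford receives the extra seat.

Claybrook: 3, Millford: 7, Rivermont: 7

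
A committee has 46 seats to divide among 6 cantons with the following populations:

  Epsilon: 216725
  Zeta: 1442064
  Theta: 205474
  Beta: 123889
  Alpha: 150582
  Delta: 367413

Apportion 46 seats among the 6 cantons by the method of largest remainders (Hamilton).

Total 2506147; standard divisor 2506147/46 ≈ 54481.457.
Standard quotas: Epsilon 3.9780, Zeta 26.4689, Theta 3.7714, Beta 2.2740, Alpha 2.7639, Delta 6.7438.
Lower quotas: Epsilon 3, Zeta 26, Theta 3, Beta 2, Alpha 2, Delta 6 (sum 42, leaving 4 seats).
Remainders in descending order: Epsilon 0.9780, Theta 0.7714, Alpha 0.7639, Delta 0.7438, Zeta 0.4689, Beta 0.2740.
The surplus seats go to Epsilon, Theta, Alpha, Delta.

Epsilon=4, Zeta=26, Theta=4, Beta=2, Alpha=3, Delta=7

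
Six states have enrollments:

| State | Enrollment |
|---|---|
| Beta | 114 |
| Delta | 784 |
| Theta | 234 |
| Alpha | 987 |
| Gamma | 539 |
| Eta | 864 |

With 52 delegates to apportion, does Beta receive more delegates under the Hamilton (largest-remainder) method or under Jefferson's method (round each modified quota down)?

Hamilton: Beta 2, Delta 12, Theta 3, Alpha 14, Gamma 8, Eta 13.
Jefferson: Beta 1, Delta 12, Theta 3, Alpha 15, Gamma 8, Eta 13.
Beta gets 2 under Hamilton and 1 under Jefferson.

Hamilton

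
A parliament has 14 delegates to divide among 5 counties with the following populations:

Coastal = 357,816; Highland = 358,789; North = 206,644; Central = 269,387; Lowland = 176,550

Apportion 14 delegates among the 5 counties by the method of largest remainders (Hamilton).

Coastal: 3, Highland: 4, North: 2, Central: 3, Lowland: 2

The standard divisor is 1369186/14 = 97799.
Standard quotas: Coastal 3.6587, Highland 3.6686, North 2.1129, Central 2.7545, Lowland 1.8052.
Lower quotas: Coastal 3, Highland 3, North 2, Central 2, Lowland 1 (sum 11, leaving 3 seats).
Remainders in descending order: Lowland 0.8052, Central 0.7545, Highland 0.6686, Coastal 0.6587, North 0.1129.
The surplus seats go to Lowland, Central, Highland.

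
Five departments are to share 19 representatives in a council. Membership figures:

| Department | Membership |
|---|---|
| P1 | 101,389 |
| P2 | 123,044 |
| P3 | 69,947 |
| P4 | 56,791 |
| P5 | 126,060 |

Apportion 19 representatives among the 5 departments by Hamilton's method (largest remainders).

P1 4, P2 5, P3 3, P4 2, P5 5

Standard divisor: 477231 ÷ 19 ≈ 25117.421.
Standard quotas: P1 4.0366, P2 4.8988, P3 2.7848, P4 2.2610, P5 5.0188.
Lower quotas: P1 4, P2 4, P3 2, P4 2, P5 5 (sum 17, leaving 2 seats).
Remainders in descending order: P2 0.8988, P3 0.7848, P4 0.2610, P1 0.0366, P5 0.0188.
Largest remainders: P2, P3 receive the extra seats.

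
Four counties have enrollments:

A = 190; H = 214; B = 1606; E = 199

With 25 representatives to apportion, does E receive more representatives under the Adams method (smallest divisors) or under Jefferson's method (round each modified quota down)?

Adams

Adams: A 2, H 3, B 17, E 3.
Jefferson: A 2, H 2, B 19, E 2.
E gets 3 under Adams and 2 under Jefferson.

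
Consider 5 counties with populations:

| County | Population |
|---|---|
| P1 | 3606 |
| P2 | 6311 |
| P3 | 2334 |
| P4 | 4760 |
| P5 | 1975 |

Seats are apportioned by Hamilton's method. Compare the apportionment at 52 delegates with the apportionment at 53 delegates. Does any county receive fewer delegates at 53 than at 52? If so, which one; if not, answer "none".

P5

At 52 seats: P1 10, P2 17, P3 6, P4 13, P5 6.
At 53 seats: P1 10, P2 18, P3 7, P4 13, P5 5.
P5 drops from 6 to 5.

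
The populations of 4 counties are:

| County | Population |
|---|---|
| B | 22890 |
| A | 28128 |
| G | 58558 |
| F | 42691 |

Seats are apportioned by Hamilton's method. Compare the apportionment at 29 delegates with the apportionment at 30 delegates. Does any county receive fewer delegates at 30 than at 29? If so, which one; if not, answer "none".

B

At 29 seats: B 5, A 5, G 11, F 8.
At 30 seats: B 4, A 6, G 12, F 8.
B drops from 5 to 4.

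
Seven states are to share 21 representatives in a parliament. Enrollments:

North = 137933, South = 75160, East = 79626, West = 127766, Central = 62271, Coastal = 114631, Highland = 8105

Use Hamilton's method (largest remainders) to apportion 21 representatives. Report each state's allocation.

The standard divisor is 605492/21 ≈ 28832.952.
Standard quotas: North 4.7839, South 2.6067, East 2.7616, West 4.4312, Central 2.1597, Coastal 3.9757, Highland 0.2811.
Lower quotas: North 4, South 2, East 2, West 4, Central 2, Coastal 3, Highland 0 (sum 17, leaving 4 seats).
Remainders in descending order: Coastal 0.9757, North 0.7839, East 0.7616, South 0.6067, West 0.4312, Highland 0.2811, Central 0.1597.
Largest remainders: Coastal, North, East, South receive the extra seats.

North=5; South=3; East=3; West=4; Central=2; Coastal=4; Highland=0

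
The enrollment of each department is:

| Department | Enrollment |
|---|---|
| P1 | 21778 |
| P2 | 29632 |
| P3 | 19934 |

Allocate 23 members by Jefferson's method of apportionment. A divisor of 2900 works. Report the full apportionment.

With modified divisor 2900: modified quotas P1 7.510, P2 10.218, P3 6.874.
Rounding down: P1 7, P2 10, P3 6 (total 23).

P1 7, P2 10, P3 6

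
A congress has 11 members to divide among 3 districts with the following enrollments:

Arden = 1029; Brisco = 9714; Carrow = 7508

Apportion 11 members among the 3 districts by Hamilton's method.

The standard divisor is 18251/11 ≈ 1659.182.
Standard quotas: Arden 0.6202, Brisco 5.8547, Carrow 4.5251.
Lower quotas: Arden 0, Brisco 5, Carrow 4 (sum 9, leaving 2 seats).
Remainders in descending order: Brisco 0.8547, Arden 0.6202, Carrow 0.5251.
Largest remainders: Brisco, Arden receive the extra seats.

Arden=1, Brisco=6, Carrow=4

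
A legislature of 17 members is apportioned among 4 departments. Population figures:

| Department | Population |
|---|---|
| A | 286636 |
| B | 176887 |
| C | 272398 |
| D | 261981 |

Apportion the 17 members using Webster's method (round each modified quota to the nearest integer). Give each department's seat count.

A: 5, B: 3, C: 5, D: 4

Standard divisor 997902/17 ≈ 58700.118; standard quotas: A 4.883, B 3.013, C 4.641, D 4.463.
Rounding to the nearest integer gives A 5, B 3, C 5, D 4 — total 17, matching the house size, so no adjustment is needed.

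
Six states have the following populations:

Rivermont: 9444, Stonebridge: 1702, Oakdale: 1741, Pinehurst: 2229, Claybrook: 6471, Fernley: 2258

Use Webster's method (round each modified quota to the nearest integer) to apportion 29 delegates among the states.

Rivermont 11, Stonebridge 2, Oakdale 2, Pinehurst 3, Claybrook 8, Fernley 3

Standard divisor 23845/29 ≈ 822.241; standard quotas: Rivermont 11.486, Stonebridge 2.070, Oakdale 2.117, Pinehurst 2.711, Claybrook 7.870, Fernley 2.746.
Rounding to the nearest integer gives Rivermont 11, Stonebridge 2, Oakdale 2, Pinehurst 3, Claybrook 8, Fernley 3 — total 29, matching the house size, so no adjustment is needed.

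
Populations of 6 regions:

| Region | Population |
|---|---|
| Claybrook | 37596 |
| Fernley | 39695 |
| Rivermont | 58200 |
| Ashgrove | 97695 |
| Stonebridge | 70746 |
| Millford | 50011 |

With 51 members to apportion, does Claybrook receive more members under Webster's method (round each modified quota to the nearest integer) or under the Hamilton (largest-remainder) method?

Webster: Claybrook 5, Fernley 6, Rivermont 9, Ashgrove 14, Stonebridge 10, Millford 7.
Hamilton: Claybrook 6, Fernley 6, Rivermont 8, Ashgrove 14, Stonebridge 10, Millford 7.
Claybrook gets 5 under Webster and 6 under Hamilton.

Hamilton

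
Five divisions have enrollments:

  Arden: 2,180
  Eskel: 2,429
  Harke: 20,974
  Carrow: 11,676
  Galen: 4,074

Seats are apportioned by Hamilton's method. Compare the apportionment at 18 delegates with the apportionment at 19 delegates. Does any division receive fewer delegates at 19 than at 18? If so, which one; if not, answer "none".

none

At 18 seats: Arden 1, Eskel 1, Harke 9, Carrow 5, Galen 2.
At 19 seats: Arden 1, Eskel 1, Harke 10, Carrow 5, Galen 2.
No division's allocation decreased.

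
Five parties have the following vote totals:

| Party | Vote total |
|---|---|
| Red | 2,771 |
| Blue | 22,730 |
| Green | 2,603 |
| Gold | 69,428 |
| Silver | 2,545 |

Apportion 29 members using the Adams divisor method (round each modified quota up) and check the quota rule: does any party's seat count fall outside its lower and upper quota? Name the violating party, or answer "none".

Gold

Standard quotas: Red 0.803, Blue 6.587, Green 0.754, Gold 20.119, Silver 0.737.
Adams allocation: Red 1, Blue 7, Green 1, Gold 19, Silver 1.
Gold has quota 20.119 (lower 20, upper 21) but receives 19 — outside the quota interval.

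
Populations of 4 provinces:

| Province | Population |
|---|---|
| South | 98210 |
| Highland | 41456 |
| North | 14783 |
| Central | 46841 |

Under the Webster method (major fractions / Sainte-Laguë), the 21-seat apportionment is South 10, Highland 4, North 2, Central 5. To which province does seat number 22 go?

South

Priority for the next seat is population ÷ (current seats + 0.5).
Priorities: South 9353.333, Highland 9212.444, North 5913.200, Central 8516.545.
Highest priority: South.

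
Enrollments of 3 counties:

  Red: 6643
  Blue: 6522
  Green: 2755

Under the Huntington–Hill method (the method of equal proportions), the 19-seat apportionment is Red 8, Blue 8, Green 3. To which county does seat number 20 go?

Priority for the next seat is population ÷ (√(s·(s+1))).
Priorities: Red 782.885, Blue 768.625, Green 795.300.
Highest priority: Green.

Green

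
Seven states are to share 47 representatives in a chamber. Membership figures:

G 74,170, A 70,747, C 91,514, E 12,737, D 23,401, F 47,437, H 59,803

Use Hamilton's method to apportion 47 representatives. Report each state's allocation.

G 9; A 9; C 11; E 2; D 3; F 6; H 7

Standard divisor: 379809 ÷ 47 ≈ 8081.043.
Standard quotas: G 9.1783, A 8.7547, C 11.3245, E 1.5762, D 2.8958, F 5.8702, H 7.4004.
Lower quotas: G 9, A 8, C 11, E 1, D 2, F 5, H 7 (sum 43, leaving 4 seats).
Remainders in descending order: D 0.8958, F 0.8702, A 0.7547, E 0.5762, H 0.4004, C 0.3245, G 0.1783.
Largest remainders: D, F, A, E receive the extra seats.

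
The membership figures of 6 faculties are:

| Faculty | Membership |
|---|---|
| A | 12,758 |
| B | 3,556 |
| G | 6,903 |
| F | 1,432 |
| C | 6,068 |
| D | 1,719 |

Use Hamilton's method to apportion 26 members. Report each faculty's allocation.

Total 32436; standard divisor 32436/26 ≈ 1247.538.
Standard quotas: A 10.2265, B 2.8504, G 5.5333, F 1.1479, C 4.8640, D 1.3779.
Lower quotas: A 10, B 2, G 5, F 1, C 4, D 1 (sum 23, leaving 3 seats).
Remainders in descending order: C 0.8640, B 0.8504, G 0.5333, D 0.3779, A 0.2265, F 0.1479.
The surplus seats go to C, B, G.

A 10, B 3, G 6, F 1, C 5, D 1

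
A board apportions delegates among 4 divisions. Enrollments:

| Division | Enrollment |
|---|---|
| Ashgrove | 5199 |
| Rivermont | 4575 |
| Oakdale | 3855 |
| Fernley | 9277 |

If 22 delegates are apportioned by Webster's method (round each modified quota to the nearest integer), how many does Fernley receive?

9

Standard divisor 22906/22 ≈ 1041.182; standard quotas: Ashgrove 4.993, Rivermont 4.394, Oakdale 3.703, Fernley 8.910.
Rounding to the nearest integer gives Ashgrove 5, Rivermont 4, Oakdale 4, Fernley 9 — total 22, matching the house size, so no adjustment is needed.
Fernley receives 9.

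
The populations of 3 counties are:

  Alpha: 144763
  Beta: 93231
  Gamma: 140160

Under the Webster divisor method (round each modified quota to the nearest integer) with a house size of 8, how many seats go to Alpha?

3

Standard divisor 378154/8 ≈ 47269.25; standard quotas: Alpha 3.063, Beta 1.972, Gamma 2.965.
Rounding to the nearest integer gives Alpha 3, Beta 2, Gamma 3 — total 8, matching the house size, so no adjustment is needed.
Alpha receives 3.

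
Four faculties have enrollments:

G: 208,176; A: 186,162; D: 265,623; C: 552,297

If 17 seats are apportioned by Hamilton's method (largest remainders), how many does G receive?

Total 1212258; standard divisor 1212258/17 ≈ 71309.294.
Standard quotas: G 2.9193, A 2.6106, D 3.7249, C 7.7451.
Lower quotas: G 2, A 2, D 3, C 7 (sum 14, leaving 3 seats).
Remainders in descending order: G 0.9193, C 0.7451, D 0.7249, A 0.6106.
Largest remainders: G, C, D receive the extra seats.
G receives 3.

3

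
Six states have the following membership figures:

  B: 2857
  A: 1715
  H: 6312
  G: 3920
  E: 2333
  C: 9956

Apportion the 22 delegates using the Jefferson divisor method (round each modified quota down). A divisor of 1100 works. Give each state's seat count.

B=2, A=1, H=5, G=3, E=2, C=9

With modified divisor 1100: modified quotas B 2.597, A 1.559, H 5.738, G 3.564, E 2.121, C 9.051.
Rounding down: B 2, A 1, H 5, G 3, E 2, C 9 (total 22).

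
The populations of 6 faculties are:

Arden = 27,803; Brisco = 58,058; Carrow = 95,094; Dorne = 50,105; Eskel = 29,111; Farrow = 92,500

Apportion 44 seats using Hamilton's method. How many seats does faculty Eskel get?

The standard divisor is 352671/44 ≈ 8015.25.
Standard quotas: Arden 3.4688, Brisco 7.2434, Carrow 11.8641, Dorne 6.2512, Eskel 3.6320, Farrow 11.5405.
Lower quotas: Arden 3, Brisco 7, Carrow 11, Dorne 6, Eskel 3, Farrow 11 (sum 41, leaving 3 seats).
Remainders in descending order: Carrow 0.8641, Eskel 0.6320, Farrow 0.5405, Arden 0.4688, Dorne 0.2512, Brisco 0.2434.
Largest remainders: Carrow, Eskel, Farrow receive the extra seats.
Eskel receives 4.

4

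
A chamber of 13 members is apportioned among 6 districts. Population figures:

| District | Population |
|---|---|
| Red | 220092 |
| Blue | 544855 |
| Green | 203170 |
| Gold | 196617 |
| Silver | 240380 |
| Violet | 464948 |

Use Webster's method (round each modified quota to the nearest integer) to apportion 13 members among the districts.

Red 2, Blue 4, Green 1, Gold 1, Silver 2, Violet 3

Standard divisor 1870062/13 ≈ 143850.923; standard quotas: Red 1.530, Blue 3.788, Green 1.412, Gold 1.367, Silver 1.671, Violet 3.232.
Rounding to the nearest integer gives Red 2, Blue 4, Green 1, Gold 1, Silver 2, Violet 3 — total 13, matching the house size, so no adjustment is needed.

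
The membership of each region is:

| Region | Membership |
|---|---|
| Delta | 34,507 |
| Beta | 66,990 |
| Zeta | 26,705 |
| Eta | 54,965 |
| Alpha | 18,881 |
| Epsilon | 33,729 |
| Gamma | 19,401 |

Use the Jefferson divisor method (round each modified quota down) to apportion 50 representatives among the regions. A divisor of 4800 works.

Delta=7; Beta=13; Zeta=5; Eta=11; Alpha=3; Epsilon=7; Gamma=4

With modified divisor 4800: modified quotas Delta 7.189, Beta 13.956, Zeta 5.564, Eta 11.451, Alpha 3.934, Epsilon 7.027, Gamma 4.042.
Rounding down: Delta 7, Beta 13, Zeta 5, Eta 11, Alpha 3, Epsilon 7, Gamma 4 (total 50).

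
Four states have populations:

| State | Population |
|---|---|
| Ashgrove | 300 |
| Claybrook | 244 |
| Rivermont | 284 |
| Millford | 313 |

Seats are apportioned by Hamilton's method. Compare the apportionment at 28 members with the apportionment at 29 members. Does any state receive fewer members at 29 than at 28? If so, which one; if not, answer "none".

At 28 seats: Ashgrove 7, Claybrook 6, Rivermont 7, Millford 8.
At 29 seats: Ashgrove 8, Claybrook 6, Rivermont 7, Millford 8.
No state's allocation decreased.

none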